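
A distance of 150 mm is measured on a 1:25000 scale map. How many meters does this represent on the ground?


ground = 150 mm * 25000 / 1000 = 3750.0 m

3750.0 m


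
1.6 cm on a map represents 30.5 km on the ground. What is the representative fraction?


ground = 30.5 km = 3050000 cm; RF denominator = ground / map = 3050000 / 1.6 = 1906250; RF = 1:1906250

1:1906250


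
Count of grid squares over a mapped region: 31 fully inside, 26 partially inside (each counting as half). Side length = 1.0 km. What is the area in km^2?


effective squares = 31 + 26 * 0.5 = 44.0
area = 44.0 * 1.0 = 44.0 km^2

44.0 km^2


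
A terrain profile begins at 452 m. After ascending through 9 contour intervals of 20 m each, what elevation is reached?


elevation = 452 + 9 * 20 = 632 m

632 m


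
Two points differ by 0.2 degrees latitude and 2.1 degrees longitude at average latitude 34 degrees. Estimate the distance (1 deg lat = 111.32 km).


dlat_km = 0.2 * 111.32 = 22.264
dlon_km = 2.1 * 111.32 * cos(34) ≈ 193.806
dist = sqrt(22.264^2 + 193.806^2) ≈ 195.1 km

195.1 km


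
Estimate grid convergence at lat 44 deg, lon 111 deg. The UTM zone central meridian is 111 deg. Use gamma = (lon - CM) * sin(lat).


gamma = (111 - 111) * sin(44) = 0 * 0.694658 = 0.0 degrees

0.0 degrees


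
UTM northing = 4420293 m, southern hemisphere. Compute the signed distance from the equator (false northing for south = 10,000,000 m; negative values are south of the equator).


For southern: actual = 4420293 - 10000000 = -5579707 m

-5579707 m


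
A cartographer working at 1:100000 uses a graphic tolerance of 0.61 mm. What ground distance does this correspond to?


ground = 0.61 mm * 100000 / 1000 = 61.0 m

61.0 m


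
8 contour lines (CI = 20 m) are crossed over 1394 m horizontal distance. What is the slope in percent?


elevation change = 8 * 20 = 160 m
slope = 160 / 1394 * 100 = 11.5%

11.5%


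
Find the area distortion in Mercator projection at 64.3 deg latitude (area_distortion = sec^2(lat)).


area_distortion = 1/cos^2(64.3) = 5.317

5.317


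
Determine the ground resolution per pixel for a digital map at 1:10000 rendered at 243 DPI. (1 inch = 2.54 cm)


pixel_cm = 2.54 / 243 ≈ 0.010453 cm
ground = pixel_cm * 10000 / 100 = 2.54 * 10000 / (243 * 100) = 25400 / 24300 ≈ 1.05 m

1.05 m


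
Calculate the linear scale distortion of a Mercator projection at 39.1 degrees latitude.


SF = 1 / cos(39.1) = 1 / 0.776046 = 1.289

1.289


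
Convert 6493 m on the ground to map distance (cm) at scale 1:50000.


map_cm = 6493 * 100 / 50000 = 12.986 cm ≈ 12.99 cm

12.99 cm


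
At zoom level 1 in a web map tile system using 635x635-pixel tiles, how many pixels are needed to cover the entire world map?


tiles per axis = 2^1 = 2
total tiles = 2^2 = 4
pixels per axis = 2 * 635 = 1270
total pixels = 1270^2 = 1612900

1612900 pixels


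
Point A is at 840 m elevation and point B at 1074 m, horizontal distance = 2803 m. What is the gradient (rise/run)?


gradient = (1074 - 840) / 2803 = 234 / 2803 = 0.0835

0.0835


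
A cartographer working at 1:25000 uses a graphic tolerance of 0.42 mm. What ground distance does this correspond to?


ground = 0.42 mm * 25000 / 1000 = 10.5 m

10.5 m


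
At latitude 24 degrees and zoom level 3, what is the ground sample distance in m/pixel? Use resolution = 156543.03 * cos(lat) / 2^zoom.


res = 156543.03 * cos(24) / 2^3 = 156543.03 * 0.91354546 / 8 = 17876.15 m/pixel

17876.15 m/pixel


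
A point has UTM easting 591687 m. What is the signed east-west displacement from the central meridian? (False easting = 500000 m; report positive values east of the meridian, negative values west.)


displacement = 591687 - 500000 = 91687 m

91687 m


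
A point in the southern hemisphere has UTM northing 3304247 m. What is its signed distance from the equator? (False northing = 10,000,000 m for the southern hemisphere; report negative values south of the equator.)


For southern: actual = 3304247 - 10000000 = -6695753 m

-6695753 m


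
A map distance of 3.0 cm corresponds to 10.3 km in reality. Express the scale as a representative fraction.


ground = 10.3 km = 1030000 cm; RF denominator = ground / map = 1030000 / 3.0 ≈ 343333; RF = 1:343333

1:343333


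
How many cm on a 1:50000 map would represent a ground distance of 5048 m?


map_cm = 5048 * 100 / 50000 = 10.096 cm ≈ 10.1 cm

10.1 cm


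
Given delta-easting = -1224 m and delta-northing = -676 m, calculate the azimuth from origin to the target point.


az = atan2(-1224, -676) = -118.9 deg
adjusted to 0-360: 241.1 degrees

241.1 degrees


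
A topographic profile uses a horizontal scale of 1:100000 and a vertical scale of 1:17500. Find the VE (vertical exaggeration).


VE = horizontal_scale / vertical_scale = 100000 / 17500 ≈ 5.7

5.7x


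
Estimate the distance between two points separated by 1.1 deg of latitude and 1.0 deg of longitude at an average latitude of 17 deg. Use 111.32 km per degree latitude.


dlat_km = 1.1 * 111.32 = 122.452
dlon_km = 1.0 * 111.32 * cos(17) ≈ 106.456
dist = sqrt(122.452^2 + 106.456^2) ≈ 162.3 km

162.3 km


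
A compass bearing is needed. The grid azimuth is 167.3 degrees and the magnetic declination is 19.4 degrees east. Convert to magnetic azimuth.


magnetic azimuth = grid azimuth - declination (east +ve)
mag_az = 167.3 - 19.4 = 147.9 degrees

147.9 degrees


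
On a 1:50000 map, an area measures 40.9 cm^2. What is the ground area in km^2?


ground_area = 40.9 * (50000/100)^2 = 10225000.0 m^2 = 10.225 km^2

10.225 km^2


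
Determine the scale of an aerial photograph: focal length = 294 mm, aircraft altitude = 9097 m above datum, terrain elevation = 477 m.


scale = f / (H - h) = 294 mm / 8620 m = 294 / 8620000 = 1:29320

1:29320


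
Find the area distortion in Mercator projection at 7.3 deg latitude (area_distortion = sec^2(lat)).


area_distortion = 1/cos^2(7.3) = 1.016

1.016


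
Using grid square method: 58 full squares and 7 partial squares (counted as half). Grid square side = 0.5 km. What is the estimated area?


effective squares = 58 + 7 * 0.5 = 61.5
area = 61.5 * 0.25 = 15.375 km^2

15.375 km^2


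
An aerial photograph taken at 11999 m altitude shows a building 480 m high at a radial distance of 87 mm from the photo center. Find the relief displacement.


d = h * r / H = 480 * 87 / 11999 = 3.48 mm

3.48 mm


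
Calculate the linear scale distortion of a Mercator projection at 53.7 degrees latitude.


SF = 1 / cos(53.7) = 1 / 0.592013 = 1.689

1.689


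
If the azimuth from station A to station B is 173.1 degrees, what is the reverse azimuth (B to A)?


back azimuth = (173.1 + 180) mod 360 = 353.1 degrees

353.1 degrees


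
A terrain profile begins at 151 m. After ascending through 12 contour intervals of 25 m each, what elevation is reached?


elevation = 151 + 12 * 25 = 451 m

451 m


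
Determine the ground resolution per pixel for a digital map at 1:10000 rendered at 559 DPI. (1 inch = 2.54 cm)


pixel_cm = 2.54 / 559 ≈ 0.004544 cm
ground = pixel_cm * 10000 / 100 = 2.54 * 10000 / (559 * 100) = 25400 / 55900 ≈ 0.45 m

0.45 m


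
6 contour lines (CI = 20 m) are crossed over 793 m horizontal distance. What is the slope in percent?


elevation change = 6 * 20 = 120 m
slope = 120 / 793 * 100 = 15.1%

15.1%


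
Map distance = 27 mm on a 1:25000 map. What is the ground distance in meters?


ground = 27 mm * 25000 / 1000 = 675.0 m

675.0 m


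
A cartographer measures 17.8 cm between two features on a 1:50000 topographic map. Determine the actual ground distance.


ground = 17.8 cm * 50000 / 100 = 8900.0 m = 8.9 km

8.9 km


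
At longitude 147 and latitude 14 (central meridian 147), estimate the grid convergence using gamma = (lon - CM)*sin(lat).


gamma = (147 - 147) * sin(14) = 0 * 0.241922 = 0.0 degrees

0.0 degrees


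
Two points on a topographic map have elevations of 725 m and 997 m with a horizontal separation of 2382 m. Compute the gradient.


gradient = (997 - 725) / 2382 = 272 / 2382 = 0.1142

0.1142


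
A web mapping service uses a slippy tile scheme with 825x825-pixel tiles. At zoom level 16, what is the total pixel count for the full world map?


tiles per axis = 2^16 = 65536
total tiles = 65536^2 = 4294967296
pixels per axis = 65536 * 825 = 54067200
total pixels = 54067200^2 = 2923262115840000

2923262115840000 pixels


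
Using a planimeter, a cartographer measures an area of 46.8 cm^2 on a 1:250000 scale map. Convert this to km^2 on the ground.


ground_area = 46.8 * (250000/100)^2 = 292500000.0 m^2 = 292.5 km^2

292.5 km^2


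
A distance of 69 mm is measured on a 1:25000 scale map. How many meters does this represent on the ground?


ground = 69 mm * 25000 / 1000 = 1725.0 m

1725.0 m


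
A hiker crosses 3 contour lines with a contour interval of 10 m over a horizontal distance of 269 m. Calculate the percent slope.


elevation change = 3 * 10 = 30 m
slope = 30 / 269 * 100 = 11.2%

11.2%


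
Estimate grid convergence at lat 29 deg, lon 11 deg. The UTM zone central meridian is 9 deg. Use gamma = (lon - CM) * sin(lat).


gamma = (11 - 9) * sin(29) = 2 * 0.48481 = 0.97 degrees

0.97 degrees


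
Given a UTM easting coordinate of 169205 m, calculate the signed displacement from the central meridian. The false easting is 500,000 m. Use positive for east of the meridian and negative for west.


displacement = 169205 - 500000 = -330795 m

-330795 m


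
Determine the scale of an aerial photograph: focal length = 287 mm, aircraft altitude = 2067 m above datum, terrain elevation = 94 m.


scale = f / (H - h) = 287 mm / 1973 m = 287 / 1973000 = 1:6875

1:6875


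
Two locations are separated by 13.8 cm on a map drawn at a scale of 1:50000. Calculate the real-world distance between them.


ground = 13.8 cm * 50000 / 100 = 6900.0 m = 6.9 km

6.9 km


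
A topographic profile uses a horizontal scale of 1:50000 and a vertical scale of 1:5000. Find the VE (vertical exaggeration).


VE = horizontal_scale / vertical_scale = 50000 / 5000 = 10.0

10.0x


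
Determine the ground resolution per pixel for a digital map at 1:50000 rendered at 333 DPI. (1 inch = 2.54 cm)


pixel_cm = 2.54 / 333 ≈ 0.007628 cm
ground = pixel_cm * 50000 / 100 = 2.54 * 50000 / (333 * 100) = 127000 / 33300 ≈ 3.81 m

3.81 m


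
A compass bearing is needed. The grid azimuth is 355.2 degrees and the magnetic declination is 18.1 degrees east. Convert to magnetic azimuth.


magnetic azimuth = grid azimuth - declination (east +ve)
mag_az = 355.2 - 18.1 = 337.1 degrees

337.1 degrees


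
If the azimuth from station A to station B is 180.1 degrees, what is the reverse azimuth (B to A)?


back azimuth = (180.1 + 180) mod 360 = 0.1 degrees

0.1 degrees


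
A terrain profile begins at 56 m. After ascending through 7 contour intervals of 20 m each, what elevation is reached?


elevation = 56 + 7 * 20 = 196 m

196 m


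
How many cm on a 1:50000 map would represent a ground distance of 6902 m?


map_cm = 6902 * 100 / 50000 = 13.804 cm ≈ 13.8 cm

13.8 cm


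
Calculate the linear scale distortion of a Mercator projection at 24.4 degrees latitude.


SF = 1 / cos(24.4) = 1 / 0.910684 = 1.098

1.098


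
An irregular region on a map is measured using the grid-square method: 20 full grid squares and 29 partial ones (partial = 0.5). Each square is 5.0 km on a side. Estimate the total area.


effective squares = 20 + 29 * 0.5 = 34.5
area = 34.5 * 25.0 = 862.5 km^2

862.5 km^2


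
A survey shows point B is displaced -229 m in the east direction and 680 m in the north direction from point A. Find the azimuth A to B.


az = atan2(-229, 680) = -18.6 deg
adjusted to 0-360: 341.4 degrees

341.4 degrees


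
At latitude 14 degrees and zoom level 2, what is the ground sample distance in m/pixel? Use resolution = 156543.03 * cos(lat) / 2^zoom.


res = 156543.03 * cos(14) / 2^2 = 156543.03 * 0.97029573 / 4 = 37973.26 m/pixel

37973.26 m/pixel


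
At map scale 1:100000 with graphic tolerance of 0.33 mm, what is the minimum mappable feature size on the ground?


ground = 0.33 mm * 100000 / 1000 = 33.0 m

33.0 m


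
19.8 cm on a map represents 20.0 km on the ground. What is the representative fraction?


ground = 20.0 km = 2000000 cm; RF denominator = ground / map = 2000000 / 19.8 ≈ 101010; RF = 1:101010

1:101010


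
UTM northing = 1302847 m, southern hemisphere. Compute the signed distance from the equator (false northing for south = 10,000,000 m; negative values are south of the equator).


For southern: actual = 1302847 - 10000000 = -8697153 m

-8697153 m


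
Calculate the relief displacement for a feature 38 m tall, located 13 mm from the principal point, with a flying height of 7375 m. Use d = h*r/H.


d = h * r / H = 38 * 13 / 7375 = 0.07 mm

0.07 mm


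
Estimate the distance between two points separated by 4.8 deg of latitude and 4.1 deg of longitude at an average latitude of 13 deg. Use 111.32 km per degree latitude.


dlat_km = 4.8 * 111.32 = 534.336
dlon_km = 4.1 * 111.32 * cos(13) ≈ 444.714
dist = sqrt(534.336^2 + 444.714^2) ≈ 695.2 km

695.2 km


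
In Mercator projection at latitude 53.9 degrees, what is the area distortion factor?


area_distortion = 1/cos^2(53.9) = 2.881

2.881


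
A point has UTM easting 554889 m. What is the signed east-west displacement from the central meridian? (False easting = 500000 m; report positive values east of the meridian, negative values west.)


displacement = 554889 - 500000 = 54889 m

54889 m


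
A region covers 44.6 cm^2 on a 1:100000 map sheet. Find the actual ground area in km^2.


ground_area = 44.6 * (100000/100)^2 = 44600000.0 m^2 = 44.6 km^2

44.6 km^2


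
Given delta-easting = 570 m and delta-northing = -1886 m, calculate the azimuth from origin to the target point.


az = atan2(570, -1886) = 163.2 deg
adjusted to 0-360: 163.2 degrees

163.2 degrees


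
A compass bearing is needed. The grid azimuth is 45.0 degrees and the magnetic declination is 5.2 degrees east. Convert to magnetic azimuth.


magnetic azimuth = grid azimuth - declination (east +ve)
mag_az = 45.0 - 5.2 = 39.8 degrees

39.8 degrees


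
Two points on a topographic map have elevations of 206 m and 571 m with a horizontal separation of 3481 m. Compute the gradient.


gradient = (571 - 206) / 3481 = 365 / 3481 = 0.1049

0.1049


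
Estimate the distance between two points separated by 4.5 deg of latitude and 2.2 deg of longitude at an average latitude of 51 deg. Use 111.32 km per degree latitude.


dlat_km = 4.5 * 111.32 = 500.94
dlon_km = 2.2 * 111.32 * cos(51) ≈ 154.123
dist = sqrt(500.94^2 + 154.123^2) ≈ 524.1 km

524.1 km


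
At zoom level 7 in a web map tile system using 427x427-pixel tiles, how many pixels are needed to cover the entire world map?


tiles per axis = 2^7 = 128
total tiles = 128^2 = 16384
pixels per axis = 128 * 427 = 54656
total pixels = 54656^2 = 2987278336

2987278336 pixels


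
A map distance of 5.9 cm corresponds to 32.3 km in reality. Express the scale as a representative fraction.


ground = 32.3 km = 3230000 cm; RF denominator = ground / map = 3230000 / 5.9 ≈ 547458; RF = 1:547458

1:547458


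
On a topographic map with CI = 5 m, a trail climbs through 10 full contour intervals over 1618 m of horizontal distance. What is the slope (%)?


elevation change = 10 * 5 = 50 m
slope = 50 / 1618 * 100 = 3.1%

3.1%


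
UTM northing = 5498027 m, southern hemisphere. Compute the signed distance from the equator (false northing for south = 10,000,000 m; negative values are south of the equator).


For southern: actual = 5498027 - 10000000 = -4501973 m

-4501973 m


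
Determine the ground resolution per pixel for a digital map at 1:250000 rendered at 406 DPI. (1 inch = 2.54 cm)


pixel_cm = 2.54 / 406 ≈ 0.006256 cm
ground = pixel_cm * 250000 / 100 = 2.54 * 250000 / (406 * 100) = 635000 / 40600 ≈ 15.64 m

15.64 m


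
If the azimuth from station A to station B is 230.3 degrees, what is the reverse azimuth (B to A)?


back azimuth = (230.3 + 180) mod 360 = 50.3 degrees

50.3 degrees


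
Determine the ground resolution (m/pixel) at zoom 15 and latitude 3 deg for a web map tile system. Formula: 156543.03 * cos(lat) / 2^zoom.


res = 156543.03 * cos(3) / 2^15 = 156543.03 * 0.99862953 / 32768 = 4.77 m/pixel

4.77 m/pixel


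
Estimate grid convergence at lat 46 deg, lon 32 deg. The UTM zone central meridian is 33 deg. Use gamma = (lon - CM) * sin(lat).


gamma = (32 - 33) * sin(46) = -1 * 0.71934 = -0.719 degrees

-0.719 degrees


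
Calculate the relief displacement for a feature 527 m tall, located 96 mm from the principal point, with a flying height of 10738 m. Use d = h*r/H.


d = h * r / H = 527 * 96 / 10738 = 4.71 mm

4.71 mm


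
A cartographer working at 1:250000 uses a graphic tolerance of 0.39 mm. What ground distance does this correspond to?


ground = 0.39 mm * 250000 / 1000 = 97.5 m

97.5 m


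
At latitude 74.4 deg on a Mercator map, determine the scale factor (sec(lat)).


SF = 1 / cos(74.4) = 1 / 0.26892 = 3.719

3.719


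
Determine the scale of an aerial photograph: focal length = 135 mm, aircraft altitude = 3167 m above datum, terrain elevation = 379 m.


scale = f / (H - h) = 135 mm / 2788 m = 135 / 2788000 = 1:20652

1:20652


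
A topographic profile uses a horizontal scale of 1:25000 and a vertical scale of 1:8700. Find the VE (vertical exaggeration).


VE = horizontal_scale / vertical_scale = 25000 / 8700 ≈ 2.9

2.9x


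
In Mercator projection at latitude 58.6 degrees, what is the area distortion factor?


area_distortion = 1/cos^2(58.6) = 3.684

3.684


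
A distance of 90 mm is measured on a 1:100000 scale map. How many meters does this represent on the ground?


ground = 90 mm * 100000 / 1000 = 9000.0 m

9000.0 m


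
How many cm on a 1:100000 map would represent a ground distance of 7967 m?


map_cm = 7967 * 100 / 100000 = 7.967 cm ≈ 7.97 cm

7.97 cm


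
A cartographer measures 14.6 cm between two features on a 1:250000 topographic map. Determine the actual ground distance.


ground = 14.6 cm * 250000 / 100 = 36500.0 m = 36.5 km

36.5 km


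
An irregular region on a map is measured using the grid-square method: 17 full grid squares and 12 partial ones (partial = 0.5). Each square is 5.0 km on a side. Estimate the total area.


effective squares = 17 + 12 * 0.5 = 23.0
area = 23.0 * 25.0 = 575.0 km^2

575.0 km^2


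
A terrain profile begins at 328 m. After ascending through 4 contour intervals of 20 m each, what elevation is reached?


elevation = 328 + 4 * 20 = 408 m

408 m


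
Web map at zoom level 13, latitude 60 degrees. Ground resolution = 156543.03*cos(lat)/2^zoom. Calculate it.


res = 156543.03 * cos(60) / 2^13 = 156543.03 * 0.5 / 8192 = 9.55 m/pixel

9.55 m/pixel


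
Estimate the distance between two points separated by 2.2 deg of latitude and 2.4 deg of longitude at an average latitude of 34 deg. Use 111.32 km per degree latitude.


dlat_km = 2.2 * 111.32 = 244.904
dlon_km = 2.4 * 111.32 * cos(34) ≈ 221.492
dist = sqrt(244.904^2 + 221.492^2) ≈ 330.2 km

330.2 km


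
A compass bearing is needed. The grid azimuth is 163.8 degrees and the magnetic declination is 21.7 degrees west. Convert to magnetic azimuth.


magnetic azimuth = grid azimuth - declination (east +ve)
mag_az = 163.8 - -21.7 = 185.5 degrees

185.5 degrees


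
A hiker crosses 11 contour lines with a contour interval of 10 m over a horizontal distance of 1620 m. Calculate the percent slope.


elevation change = 11 * 10 = 110 m
slope = 110 / 1620 * 100 = 6.8%

6.8%


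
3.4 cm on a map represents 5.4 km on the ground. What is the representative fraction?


ground = 5.4 km = 540000 cm; RF denominator = ground / map = 540000 / 3.4 ≈ 158824; RF = 1:158824

1:158824


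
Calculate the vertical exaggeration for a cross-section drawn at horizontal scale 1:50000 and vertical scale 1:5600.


VE = horizontal_scale / vertical_scale = 50000 / 5600 ≈ 8.9

8.9x


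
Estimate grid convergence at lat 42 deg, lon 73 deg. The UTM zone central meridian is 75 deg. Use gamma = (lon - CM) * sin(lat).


gamma = (73 - 75) * sin(42) = -2 * 0.669131 = -1.338 degrees

-1.338 degrees


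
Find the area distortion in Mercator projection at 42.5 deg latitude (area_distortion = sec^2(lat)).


area_distortion = 1/cos^2(42.5) = 1.84

1.84


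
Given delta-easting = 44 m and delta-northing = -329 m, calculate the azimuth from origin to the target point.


az = atan2(44, -329) = 172.4 deg
adjusted to 0-360: 172.4 degrees

172.4 degrees


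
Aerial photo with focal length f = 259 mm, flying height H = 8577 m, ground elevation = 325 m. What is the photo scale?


scale = f / (H - h) = 259 mm / 8252 m = 259 / 8252000 = 1:31861

1:31861


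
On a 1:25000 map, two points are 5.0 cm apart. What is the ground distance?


ground = 5.0 cm * 25000 / 100 = 1250.0 m = 1.25 km

1.25 km


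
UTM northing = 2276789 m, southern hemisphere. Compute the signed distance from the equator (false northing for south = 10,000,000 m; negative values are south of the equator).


For southern: actual = 2276789 - 10000000 = -7723211 m

-7723211 m


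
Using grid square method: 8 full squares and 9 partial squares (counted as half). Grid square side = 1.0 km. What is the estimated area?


effective squares = 8 + 9 * 0.5 = 12.5
area = 12.5 * 1.0 = 12.5 km^2

12.5 km^2


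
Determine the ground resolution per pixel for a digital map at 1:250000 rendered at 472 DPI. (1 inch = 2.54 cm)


pixel_cm = 2.54 / 472 ≈ 0.005381 cm
ground = pixel_cm * 250000 / 100 = 2.54 * 250000 / (472 * 100) = 635000 / 47200 ≈ 13.45 m

13.45 m


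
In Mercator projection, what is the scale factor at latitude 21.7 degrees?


SF = 1 / cos(21.7) = 1 / 0.929133 = 1.076

1.076


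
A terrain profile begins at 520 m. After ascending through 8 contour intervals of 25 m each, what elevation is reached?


elevation = 520 + 8 * 25 = 720 m

720 m


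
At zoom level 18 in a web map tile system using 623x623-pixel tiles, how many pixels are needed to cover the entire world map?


tiles per axis = 2^18 = 262144
total tiles = 262144^2 = 68719476736
pixels per axis = 262144 * 623 = 163315712
total pixels = 163315712^2 = 26672021786066944

26672021786066944 pixels


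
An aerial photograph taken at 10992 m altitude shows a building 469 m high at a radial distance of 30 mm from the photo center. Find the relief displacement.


d = h * r / H = 469 * 30 / 10992 = 1.28 mm

1.28 mm


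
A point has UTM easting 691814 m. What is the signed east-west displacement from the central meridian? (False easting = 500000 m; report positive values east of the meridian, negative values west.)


displacement = 691814 - 500000 = 191814 m

191814 m


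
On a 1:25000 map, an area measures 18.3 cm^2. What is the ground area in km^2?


ground_area = 18.3 * (25000/100)^2 = 1143750.0 m^2 = 1.14375 km^2 ≈ 1.144 km^2

1.144 km^2


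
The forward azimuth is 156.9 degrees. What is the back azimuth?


back azimuth = (156.9 + 180) mod 360 = 336.9 degrees

336.9 degrees


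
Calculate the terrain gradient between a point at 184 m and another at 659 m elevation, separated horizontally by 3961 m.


gradient = (659 - 184) / 3961 = 475 / 3961 = 0.1199

0.1199


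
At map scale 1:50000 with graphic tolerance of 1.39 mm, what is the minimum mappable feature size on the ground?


ground = 1.39 mm * 50000 / 1000 = 69.5 m

69.5 m


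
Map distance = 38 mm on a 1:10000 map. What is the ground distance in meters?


ground = 38 mm * 10000 / 1000 = 380.0 m

380.0 m


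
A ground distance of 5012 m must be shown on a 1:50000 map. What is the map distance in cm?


map_cm = 5012 * 100 / 50000 = 10.024 cm ≈ 10.02 cm

10.02 cm


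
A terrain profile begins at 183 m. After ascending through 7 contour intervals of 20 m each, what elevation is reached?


elevation = 183 + 7 * 20 = 323 m

323 m


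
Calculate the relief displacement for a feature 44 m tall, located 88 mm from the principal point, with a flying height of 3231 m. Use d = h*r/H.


d = h * r / H = 44 * 88 / 3231 = 1.2 mm

1.2 mm


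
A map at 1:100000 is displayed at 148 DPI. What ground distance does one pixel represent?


pixel_cm = 2.54 / 148 ≈ 0.017162 cm
ground = pixel_cm * 100000 / 100 = 2.54 * 100000 / (148 * 100) = 254000 / 14800 ≈ 17.16 m

17.16 m


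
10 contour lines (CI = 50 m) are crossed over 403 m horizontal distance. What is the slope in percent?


elevation change = 10 * 50 = 500 m
slope = 500 / 403 * 100 = 124.1%

124.1%


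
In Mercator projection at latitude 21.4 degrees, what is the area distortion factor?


area_distortion = 1/cos^2(21.4) = 1.154

1.154


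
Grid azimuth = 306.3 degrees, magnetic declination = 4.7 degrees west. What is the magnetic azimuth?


magnetic azimuth = grid azimuth - declination (east +ve)
mag_az = 306.3 - -4.7 = 311.0 degrees

311.0 degrees


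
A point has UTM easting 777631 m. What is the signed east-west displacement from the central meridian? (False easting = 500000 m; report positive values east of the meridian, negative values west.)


displacement = 777631 - 500000 = 277631 m

277631 m


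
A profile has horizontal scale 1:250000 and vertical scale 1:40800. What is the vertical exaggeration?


VE = horizontal_scale / vertical_scale = 250000 / 40800 ≈ 6.1

6.1x


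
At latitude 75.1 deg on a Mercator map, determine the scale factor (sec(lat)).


SF = 1 / cos(75.1) = 1 / 0.257133 = 3.889

3.889


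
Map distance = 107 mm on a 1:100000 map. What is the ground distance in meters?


ground = 107 mm * 100000 / 1000 = 10700.0 m

10700.0 m


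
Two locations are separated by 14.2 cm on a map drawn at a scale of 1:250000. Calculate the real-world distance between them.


ground = 14.2 cm * 250000 / 100 = 35500.0 m = 35.5 km

35.5 km


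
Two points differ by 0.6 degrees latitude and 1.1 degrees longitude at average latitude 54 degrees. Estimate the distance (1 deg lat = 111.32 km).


dlat_km = 0.6 * 111.32 = 66.792
dlon_km = 1.1 * 111.32 * cos(54) ≈ 71.975
dist = sqrt(66.792^2 + 71.975^2) ≈ 98.2 km

98.2 km


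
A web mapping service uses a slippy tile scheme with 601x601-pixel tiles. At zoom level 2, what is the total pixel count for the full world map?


tiles per axis = 2^2 = 4
total tiles = 4^2 = 16
pixels per axis = 4 * 601 = 2404
total pixels = 2404^2 = 5779216

5779216 pixels


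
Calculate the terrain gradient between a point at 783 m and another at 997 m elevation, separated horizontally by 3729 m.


gradient = (997 - 783) / 3729 = 214 / 3729 = 0.0574

0.0574


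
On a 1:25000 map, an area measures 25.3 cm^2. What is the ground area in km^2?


ground_area = 25.3 * (25000/100)^2 = 1581250.0 m^2 = 1.58125 km^2 ≈ 1.581 km^2

1.581 km^2


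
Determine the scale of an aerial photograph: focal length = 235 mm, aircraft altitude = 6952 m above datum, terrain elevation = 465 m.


scale = f / (H - h) = 235 mm / 6487 m = 235 / 6487000 = 1:27604

1:27604


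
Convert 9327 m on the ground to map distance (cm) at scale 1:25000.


map_cm = 9327 * 100 / 25000 = 37.308 cm ≈ 37.31 cm

37.31 cm


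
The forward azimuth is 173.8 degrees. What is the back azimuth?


back azimuth = (173.8 + 180) mod 360 = 353.8 degrees

353.8 degrees


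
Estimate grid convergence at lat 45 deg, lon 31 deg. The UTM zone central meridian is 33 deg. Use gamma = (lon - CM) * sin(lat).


gamma = (31 - 33) * sin(45) = -2 * 0.707107 = -1.414 degrees

-1.414 degrees


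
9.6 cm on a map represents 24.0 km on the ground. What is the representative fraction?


ground = 24.0 km = 2400000 cm; RF denominator = ground / map = 2400000 / 9.6 = 250000; RF = 1:250000

1:250000


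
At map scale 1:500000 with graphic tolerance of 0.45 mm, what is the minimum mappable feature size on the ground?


ground = 0.45 mm * 500000 / 1000 = 225.0 m

225.0 m


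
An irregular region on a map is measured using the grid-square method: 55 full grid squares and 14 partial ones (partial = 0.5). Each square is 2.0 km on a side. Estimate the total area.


effective squares = 55 + 14 * 0.5 = 62.0
area = 62.0 * 4.0 = 248.0 km^2

248.0 km^2


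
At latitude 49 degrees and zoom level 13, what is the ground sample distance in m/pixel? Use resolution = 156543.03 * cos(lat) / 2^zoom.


res = 156543.03 * cos(49) / 2^13 = 156543.03 * 0.65605903 / 8192 = 12.54 m/pixel

12.54 m/pixel


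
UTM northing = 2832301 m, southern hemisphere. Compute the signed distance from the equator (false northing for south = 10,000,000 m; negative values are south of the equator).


For southern: actual = 2832301 - 10000000 = -7167699 m

-7167699 m


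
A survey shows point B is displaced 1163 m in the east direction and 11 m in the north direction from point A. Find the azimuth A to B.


az = atan2(1163, 11) = 89.5 deg
adjusted to 0-360: 89.5 degrees

89.5 degrees


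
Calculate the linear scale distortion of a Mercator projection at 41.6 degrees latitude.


SF = 1 / cos(41.6) = 1 / 0.747798 = 1.337

1.337


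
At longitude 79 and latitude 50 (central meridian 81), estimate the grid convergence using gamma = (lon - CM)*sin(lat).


gamma = (79 - 81) * sin(50) = -2 * 0.766044 = -1.532 degrees

-1.532 degrees


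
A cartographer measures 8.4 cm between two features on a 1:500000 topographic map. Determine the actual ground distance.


ground = 8.4 cm * 500000 / 100 = 42000.0 m = 42.0 km

42.0 km


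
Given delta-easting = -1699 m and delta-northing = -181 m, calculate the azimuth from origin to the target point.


az = atan2(-1699, -181) = -96.1 deg
adjusted to 0-360: 263.9 degrees

263.9 degrees


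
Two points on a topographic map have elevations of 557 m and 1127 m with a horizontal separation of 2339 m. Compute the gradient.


gradient = (1127 - 557) / 2339 = 570 / 2339 = 0.2437

0.2437


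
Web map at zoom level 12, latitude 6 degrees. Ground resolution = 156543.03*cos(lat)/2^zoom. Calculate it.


res = 156543.03 * cos(6) / 2^12 = 156543.03 * 0.9945219 / 4096 = 38.01 m/pixel

38.01 m/pixel


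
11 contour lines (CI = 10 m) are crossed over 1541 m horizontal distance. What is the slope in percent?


elevation change = 11 * 10 = 110 m
slope = 110 / 1541 * 100 = 7.1%

7.1%


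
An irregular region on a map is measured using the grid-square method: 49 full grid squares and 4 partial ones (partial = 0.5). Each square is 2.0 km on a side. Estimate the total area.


effective squares = 49 + 4 * 0.5 = 51.0
area = 51.0 * 4.0 = 204.0 km^2

204.0 km^2


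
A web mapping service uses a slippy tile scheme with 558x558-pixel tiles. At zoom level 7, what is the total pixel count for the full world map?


tiles per axis = 2^7 = 128
total tiles = 128^2 = 16384
pixels per axis = 128 * 558 = 71424
total pixels = 71424^2 = 5101387776

5101387776 pixels


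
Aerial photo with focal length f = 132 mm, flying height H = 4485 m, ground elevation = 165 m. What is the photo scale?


scale = f / (H - h) = 132 mm / 4320 m = 132 / 4320000 = 1:32727

1:32727


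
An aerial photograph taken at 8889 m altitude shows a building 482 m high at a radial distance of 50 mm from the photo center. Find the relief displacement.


d = h * r / H = 482 * 50 / 8889 = 2.71 mm

2.71 mm


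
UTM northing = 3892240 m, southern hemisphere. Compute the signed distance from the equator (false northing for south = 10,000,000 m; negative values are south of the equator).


For southern: actual = 3892240 - 10000000 = -6107760 m

-6107760 m


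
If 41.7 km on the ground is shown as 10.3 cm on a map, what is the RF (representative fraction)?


ground = 41.7 km = 4170000 cm; RF denominator = ground / map = 4170000 / 10.3 ≈ 404854; RF = 1:404854

1:404854


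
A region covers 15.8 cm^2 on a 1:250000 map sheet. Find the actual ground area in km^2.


ground_area = 15.8 * (250000/100)^2 = 98750000.0 m^2 = 98.75 km^2

98.75 km^2


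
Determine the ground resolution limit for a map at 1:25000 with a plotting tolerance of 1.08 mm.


ground = 1.08 mm * 25000 / 1000 = 27.0 m

27.0 m


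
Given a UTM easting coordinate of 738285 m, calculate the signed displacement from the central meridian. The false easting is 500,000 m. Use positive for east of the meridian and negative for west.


displacement = 738285 - 500000 = 238285 m

238285 m


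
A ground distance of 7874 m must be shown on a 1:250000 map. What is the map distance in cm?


map_cm = 7874 * 100 / 250000 = 3.1496 cm ≈ 3.15 cm

3.15 cm


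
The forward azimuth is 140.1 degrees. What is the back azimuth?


back azimuth = (140.1 + 180) mod 360 = 320.1 degrees

320.1 degrees


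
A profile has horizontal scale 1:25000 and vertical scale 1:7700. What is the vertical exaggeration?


VE = horizontal_scale / vertical_scale = 25000 / 7700 ≈ 3.2

3.2x


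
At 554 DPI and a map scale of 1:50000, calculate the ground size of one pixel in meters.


pixel_cm = 2.54 / 554 ≈ 0.004585 cm
ground = pixel_cm * 50000 / 100 = 2.54 * 50000 / (554 * 100) = 127000 / 55400 ≈ 2.29 m

2.29 m


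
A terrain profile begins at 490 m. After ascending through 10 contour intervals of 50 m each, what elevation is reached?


elevation = 490 + 10 * 50 = 990 m

990 m


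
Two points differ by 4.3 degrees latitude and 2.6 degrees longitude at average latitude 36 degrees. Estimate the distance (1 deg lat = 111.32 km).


dlat_km = 4.3 * 111.32 = 478.676
dlon_km = 2.6 * 111.32 * cos(36) ≈ 234.155
dist = sqrt(478.676^2 + 234.155^2) ≈ 532.9 km

532.9 km


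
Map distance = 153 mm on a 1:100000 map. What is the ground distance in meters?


ground = 153 mm * 100000 / 1000 = 15300.0 m

15300.0 m


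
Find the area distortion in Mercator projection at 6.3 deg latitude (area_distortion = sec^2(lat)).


area_distortion = 1/cos^2(6.3) = 1.012

1.012


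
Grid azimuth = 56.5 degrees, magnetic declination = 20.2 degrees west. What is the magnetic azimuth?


magnetic azimuth = grid azimuth - declination (east +ve)
mag_az = 56.5 - -20.2 = 76.7 degrees

76.7 degrees


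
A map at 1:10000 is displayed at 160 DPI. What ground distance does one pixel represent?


pixel_cm = 2.54 / 160 = 0.015875 cm
ground = pixel_cm * 10000 / 100 = 2.54 * 10000 / (160 * 100) = 25400 / 16000 ≈ 1.59 m

1.59 m


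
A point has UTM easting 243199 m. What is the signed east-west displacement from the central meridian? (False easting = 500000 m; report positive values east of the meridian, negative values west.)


displacement = 243199 - 500000 = -256801 m

-256801 m


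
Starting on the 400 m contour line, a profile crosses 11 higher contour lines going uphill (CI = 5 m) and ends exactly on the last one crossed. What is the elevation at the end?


elevation = 400 + 11 * 5 = 455 m

455 m


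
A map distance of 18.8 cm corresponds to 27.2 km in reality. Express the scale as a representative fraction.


ground = 27.2 km = 2720000 cm; RF denominator = ground / map = 2720000 / 18.8 ≈ 144681; RF = 1:144681

1:144681


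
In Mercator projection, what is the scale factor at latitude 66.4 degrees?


SF = 1 / cos(66.4) = 1 / 0.400349 = 2.498

2.498


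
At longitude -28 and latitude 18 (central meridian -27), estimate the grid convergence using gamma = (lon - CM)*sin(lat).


gamma = (-28 - -27) * sin(18) = -1 * 0.309017 = -0.309 degrees

-0.309 degrees


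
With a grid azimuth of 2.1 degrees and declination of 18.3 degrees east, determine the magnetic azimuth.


magnetic azimuth = grid azimuth - declination (east +ve)
mag_az = 2.1 - 18.3 = 343.8 degrees

343.8 degrees


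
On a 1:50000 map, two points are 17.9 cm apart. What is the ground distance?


ground = 17.9 cm * 50000 / 100 = 8950.0 m = 8.95 km

8.95 km


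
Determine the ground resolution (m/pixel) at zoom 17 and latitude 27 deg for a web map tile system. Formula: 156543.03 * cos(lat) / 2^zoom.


res = 156543.03 * cos(27) / 2^17 = 156543.03 * 0.89100652 / 131072 = 1.06 m/pixel

1.06 m/pixel


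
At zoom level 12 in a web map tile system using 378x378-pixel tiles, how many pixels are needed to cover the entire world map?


tiles per axis = 2^12 = 4096
total tiles = 4096^2 = 16777216
pixels per axis = 4096 * 378 = 1548288
total pixels = 1548288^2 = 2397195730944

2397195730944 pixels


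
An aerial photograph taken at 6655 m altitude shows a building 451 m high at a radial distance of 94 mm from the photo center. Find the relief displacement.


d = h * r / H = 451 * 94 / 6655 = 6.37 mm

6.37 mm


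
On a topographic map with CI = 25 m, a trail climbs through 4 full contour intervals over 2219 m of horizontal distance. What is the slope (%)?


elevation change = 4 * 25 = 100 m
slope = 100 / 2219 * 100 = 4.5%

4.5%


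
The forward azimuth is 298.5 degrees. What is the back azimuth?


back azimuth = (298.5 + 180) mod 360 = 118.5 degrees

118.5 degrees


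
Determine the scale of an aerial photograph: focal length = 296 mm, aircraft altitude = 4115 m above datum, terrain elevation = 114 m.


scale = f / (H - h) = 296 mm / 4001 m = 296 / 4001000 = 1:13517

1:13517


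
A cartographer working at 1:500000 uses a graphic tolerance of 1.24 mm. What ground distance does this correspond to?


ground = 1.24 mm * 500000 / 1000 = 620.0 m

620.0 m


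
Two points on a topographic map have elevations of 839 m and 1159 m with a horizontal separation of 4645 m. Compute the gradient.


gradient = (1159 - 839) / 4645 = 320 / 4645 = 0.0689

0.0689


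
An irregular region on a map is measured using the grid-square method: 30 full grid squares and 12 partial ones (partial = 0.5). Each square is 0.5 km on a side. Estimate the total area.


effective squares = 30 + 12 * 0.5 = 36.0
area = 36.0 * 0.25 = 9.0 km^2

9.0 km^2


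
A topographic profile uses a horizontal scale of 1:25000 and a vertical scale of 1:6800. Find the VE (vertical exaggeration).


VE = horizontal_scale / vertical_scale = 25000 / 6800 ≈ 3.7

3.7x


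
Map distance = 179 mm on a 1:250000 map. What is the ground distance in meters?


ground = 179 mm * 250000 / 1000 = 44750.0 m

44750.0 m


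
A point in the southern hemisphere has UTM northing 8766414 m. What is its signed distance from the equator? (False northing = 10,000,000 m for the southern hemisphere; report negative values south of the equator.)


For southern: actual = 8766414 - 10000000 = -1233586 m

-1233586 m


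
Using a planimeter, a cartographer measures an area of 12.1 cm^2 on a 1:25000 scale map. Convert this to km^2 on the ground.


ground_area = 12.1 * (25000/100)^2 = 756250.0 m^2 = 0.75625 km^2 ≈ 0.756 km^2

0.756 km^2


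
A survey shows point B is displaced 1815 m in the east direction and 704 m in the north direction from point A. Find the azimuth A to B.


az = atan2(1815, 704) = 68.8 deg
adjusted to 0-360: 68.8 degrees

68.8 degrees


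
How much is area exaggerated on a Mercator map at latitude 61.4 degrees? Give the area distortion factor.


area_distortion = 1/cos^2(61.4) = 4.364

4.364


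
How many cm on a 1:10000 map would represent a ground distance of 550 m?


map_cm = 550 * 100 / 10000 = 5.5 cm

5.5 cm
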